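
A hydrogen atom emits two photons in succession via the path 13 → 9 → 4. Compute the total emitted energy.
0.769849 eV

The energy levels of hydrogen are E_n = -13.6057 / n² eV.

First transition (13 → 9):
ΔE₁ = |E_9 - E_13|
ΔE₁ = |-0.167971604938 - (-0.080507100592)| = 0.087464504 eV

Second transition (9 → 4):
ΔE₂ = |E_4 - E_9|
ΔE₂ = |-0.850356250000 - (-0.167971604938)| = 0.682384645 eV

Total energy released:
E_total = ΔE₁ + ΔE₂ = 0.087464504 + 0.682384645 = 0.769849 eV

Note: This equals the direct transition 13 → 4: 0.769849 eV ✓
Energy is conserved regardless of the path taken.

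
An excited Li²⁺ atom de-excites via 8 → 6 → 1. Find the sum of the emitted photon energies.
120.538 eV

The energy levels of Li²⁺ are E_n = -13.6057 × 3² / n² eV.

First transition (8 → 6):
ΔE₁ = |E_6 - E_8|
ΔE₁ = |-3.401425000 - (-1.913301563)| = 1.488123 eV

Second transition (6 → 1):
ΔE₂ = |E_1 - E_6|
ΔE₂ = |-122.451300000 - (-3.401425000)| = 119.049875 eV

Total energy released:
E_total = ΔE₁ + ΔE₂ = 1.488123 + 119.049875 = 120.538 eV

Note: This equals the direct transition 8 → 1: 120.538 eV ✓
Energy is conserved regardless of the path taken.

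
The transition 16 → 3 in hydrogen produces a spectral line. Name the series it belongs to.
Paschen series

The spectral series in hydrogen are named based on the final (lower) energy level:
- Lyman series: n_final = 1 (ultraviolet)
- Balmer series: n_final = 2 (visible/near-UV)
- Paschen series: n_final = 3 (infrared)
- Brackett series: n_final = 4 (infrared)
- Pfund series: n_final = 5 (far infrared)

Since this transition ends at n = 3, it belongs to the Paschen series.

For reference, this 16 → 3 line has photon energy
ΔE = 13.6057 eV × (1/3² - 1/16²) = 1.458597179 eV,
corresponding to wavelength λ = hc/ΔE = 1239.84 eV·nm / 1.458597179 eV = 850.02221 nm in the infrared region.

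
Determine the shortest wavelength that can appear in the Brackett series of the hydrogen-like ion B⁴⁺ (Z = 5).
58.32 nm

The series limit corresponds to the transition from n = ∞ to n = 4.
This is the highest energy (shortest wavelength) transition in the Brackett series.

E_∞ = 0 eV
E_4 = -13.6057 × 5² / 4² = -21.2589 eV

Energy at series limit:
ΔE = E_∞ - E_4 = 0 - (-21.2589) = 21.2589 eV
λ = hc/E = 1239.84 eV·nm / 21.2589 eV = 58.32 nm

This energy equals the ionization energy from the n = 4 state of B⁴⁺.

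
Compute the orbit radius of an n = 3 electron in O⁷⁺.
0.0595 nm (or 0.5953 Å)

The Bohr radius formula is:
r_n = n² a₀ / Z

where a₀ = 0.0529177 nm is the Bohr radius.

For O⁷⁺ (Z = 8) at n = 3:
r_3 = 3² × 0.0529177 nm / 8
r_3 = 9 × 0.0529177 nm / 8
r_3 = 0.47626 nm / 8
r_3 = 0.0595 nm

The electron orbits at approximately 0.0595 nm from the nucleus.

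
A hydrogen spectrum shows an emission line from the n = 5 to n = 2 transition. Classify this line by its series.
Balmer series

The spectral series in hydrogen are named based on the final (lower) energy level:
- Lyman series: n_final = 1 (ultraviolet)
- Balmer series: n_final = 2 (visible/near-UV)
- Paschen series: n_final = 3 (infrared)
- Brackett series: n_final = 4 (infrared)
- Pfund series: n_final = 5 (far infrared)

Since this transition ends at n = 2, it belongs to the Balmer series.

For reference, this 5 → 2 line has photon energy
ΔE = 13.6057 eV × (1/2² - 1/5²) = 2.8571970 eV,
corresponding to wavelength λ = hc/ΔE = 1239.84 eV·nm / 2.8571970 eV = 433.936 nm in the visible/near-UV region.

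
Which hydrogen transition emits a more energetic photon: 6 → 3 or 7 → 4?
6 → 3

Calculate the energy for each transition:

Transition 6 → 3:
ΔE₁ = |E_3 - E_6| = |-13.6057/3² - (-13.6057/6²)|
ΔE₁ = |-1.5117444444 - (-0.3779361111)| = 1.1338083 eV

Transition 7 → 4:
ΔE₂ = |E_4 - E_7| = |-13.6057/4² - (-13.6057/7²)|
ΔE₂ = |-0.8503562500 - (-0.2776673469)| = 0.5726889 eV

Since 1.1338083 eV > 0.5726889 eV, the transition 6 → 3 emits the more energetic photon.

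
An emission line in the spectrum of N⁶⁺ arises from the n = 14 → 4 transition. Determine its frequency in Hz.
9.2527e+15 Hz

First, find the transition energy:
E_14 = -13.6057 × 7² / 14² = -3.4014250 eV
E_4 = -13.6057 × 7² / 4² = -41.6674563 eV
|ΔE| = |E_4 - E_14| = 38.2660313 eV

Convert to Joules: E = 38.2660313 eV × (1.602177 × 10⁻¹⁹ J/eV) = 6.130896e-18 J

Using E = hf:
f = E/h = 6.130896e-18 J / (6.62607 × 10⁻³⁴ J·s)
f = 9.2527e+15 Hz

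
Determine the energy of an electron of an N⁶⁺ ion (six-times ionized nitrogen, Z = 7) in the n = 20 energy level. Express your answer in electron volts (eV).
-1.666698 eV

The energy levels of a hydrogen-like atom are given by:
E_n = -13.6057 Z² / n² eV  (with Z = 7 for N⁶⁺)

For n = 20:
E_20 = -13.6057 × 7² / 20²
E_20 = -13.6057 × 49 / 400
E_20 = -1.666698 eV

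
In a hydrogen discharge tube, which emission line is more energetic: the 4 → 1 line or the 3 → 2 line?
4 → 1

Calculate the energy for each transition:

Transition 4 → 1:
ΔE₁ = |E_1 - E_4| = |-13.6057/1² - (-13.6057/4²)|
ΔE₁ = |-13.6057000000 - (-0.8503562500)| = 12.7553438 eV

Transition 3 → 2:
ΔE₂ = |E_2 - E_3| = |-13.6057/2² - (-13.6057/3²)|
ΔE₂ = |-3.4014250000 - (-1.5117444444)| = 1.8896806 eV

Since 12.7553438 eV > 1.8896806 eV, the transition 4 → 1 emits the more energetic photon.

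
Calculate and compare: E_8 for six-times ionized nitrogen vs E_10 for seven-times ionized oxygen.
N⁶⁺ at n = 8 (E = -10.41686 eV)

Using E_n = -13.6057 Z² / n² eV:

N⁶⁺ (Z = 7) at n = 8:
E = -13.6057 × 7² / 8² = -13.6057 × 49 / 64 = -10.41686406 eV

O⁷⁺ (Z = 8) at n = 10:
E = -13.6057 × 8² / 10² = -13.6057 × 64 / 100 = -8.70764800 eV

Since -10.41686406 eV < -8.70764800 eV,
N⁶⁺ at n = 8 is more tightly bound (requires more energy to ionize).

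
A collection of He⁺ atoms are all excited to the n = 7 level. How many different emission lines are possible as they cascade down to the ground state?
21

The electron can occupy levels n = 1, 2, ..., 7 during de-excitation — that is m = 7 - 1 + 1 = 7 distinct levels.

The number of distinct spectral lines equals the number of ways to choose 2 of these m levels (each pair gives one possible emission transition):

Number of lines = m(m-1)/2 = 7×6/2 = 21

These correspond to all possible transitions between the 7 levels:
7 → 6, 7 → 5, 7 → 4, 7 → 3, 7 → 2, 7 → 1, 6 → 5, 6 → 4...

Each transition produces a photon with a unique energy (and thus wavelength). This count does not depend on Z.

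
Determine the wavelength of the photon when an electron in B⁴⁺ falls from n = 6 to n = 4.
104.97774 nm

First, find the transition energy using E_n = -13.6057 Z² / n² eV:
E_6 = -13.6057 × 5² / 6² = -9.44840278 eV
E_4 = -13.6057 × 5² / 4² = -21.25890625 eV

Photon energy: |ΔE| = |E_4 - E_6| = 11.81050347 eV

Convert to wavelength using E = hc/λ with hc = 1239.84 eV·nm:
λ = hc/E = 1239.84 eV·nm / 11.81050347 eV
λ = 104.97774 nm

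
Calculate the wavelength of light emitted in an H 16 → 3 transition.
850.022 nm

First, find the transition energy using E_n = -13.6057 / n² eV:
E_16 = -13.6057 / 16² = -0.0531473 eV
E_3 = -13.6057 / 3² = -1.5117444 eV

Photon energy: |ΔE| = |E_3 - E_16| = 1.4585971 eV

Convert to wavelength using E = hc/λ with hc = 1239.84 eV·nm:
λ = hc/E = 1239.84 eV·nm / 1.4585971 eV
λ = 850.022 nm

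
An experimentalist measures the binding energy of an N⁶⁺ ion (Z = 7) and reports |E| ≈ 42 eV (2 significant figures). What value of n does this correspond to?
n = 4

The exact energy levels follow E_n = -13.6057 Z² / n² eV with Z = 7.

The measured value (-42 eV) is reported to only 2 significant figures, so we must test candidate n values and see which one matches to that precision.

Candidate energies:
  n = 2:  E = -13.6057 × 7² / 2² = -166.66983 eV
  n = 3:  E = -13.6057 × 7² / 3² = -74.07548 eV
  n = 4:  E = -13.6057 × 7² / 4² = -41.66746 eV  ← matches
  n = 5:  E = -13.6057 × 7² / 5² = -26.66717 eV
  n = 6:  E = -13.6057 × 7² / 6² = -18.51887 eV

Checking against the measurement of -42 eV (2 sig figs), only n = 4 agrees:
E_4 = -41.66746 eV, which rounds to -42 eV ✓

Therefore n = 4.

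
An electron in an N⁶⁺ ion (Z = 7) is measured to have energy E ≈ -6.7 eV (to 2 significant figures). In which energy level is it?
n = 10

The exact energy levels follow E_n = -13.6057 Z² / n² eV with Z = 7.

The measured value (-6.7 eV) is reported to only 2 significant figures, so we must test candidate n values and see which one matches to that precision.

Candidate energies:
  n = 8:  E = -13.6057 × 7² / 8² = -10.41686 eV
  n = 9:  E = -13.6057 × 7² / 9² = -8.23061 eV
  n = 10:  E = -13.6057 × 7² / 10² = -6.66679 eV  ← matches
  n = 11:  E = -13.6057 × 7² / 11² = -5.50975 eV
  n = 12:  E = -13.6057 × 7² / 12² = -4.62972 eV

Checking against the measurement of -6.7 eV (2 sig figs), only n = 10 agrees:
E_10 = -6.66679 eV, which rounds to -6.7 eV ✓

Therefore n = 10.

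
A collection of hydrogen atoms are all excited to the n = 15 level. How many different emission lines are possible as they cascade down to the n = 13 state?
3

The electron can occupy levels n = 13, 14, ..., 15 during de-excitation — that is m = 15 - 13 + 1 = 3 distinct levels.

The number of distinct spectral lines equals the number of ways to choose 2 of these m levels (each pair gives one possible emission transition):

Number of lines = m(m-1)/2 = 3×2/2 = 3

These correspond to all possible transitions between the 3 levels:
15 → 14, 15 → 13, 14 → 13

Each transition produces a photon with a unique energy (and thus wavelength). This count does not depend on Z.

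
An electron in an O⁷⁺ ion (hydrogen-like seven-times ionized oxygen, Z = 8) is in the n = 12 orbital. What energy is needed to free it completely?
6.046978 eV

The ionization energy is the energy needed to remove the electron completely (n → ∞).

For a hydrogen-like ion with Z = 8, E_n = -13.6057 Z² / n² eV.

At n = 12: E_12 = -13.6057 × 8² / 12² = -6.046977778 eV
At n = ∞: E_∞ = 0 eV

Ionization energy = E_∞ - E_12 = 0 - (-6.046977778) = 6.046977778 eV
Ionization energy ≈ 6.046978 eV

This is also called the binding energy of the electron in state n = 12.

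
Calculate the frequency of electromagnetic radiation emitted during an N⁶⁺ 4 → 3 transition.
7.8362e+15 Hz

First, find the transition energy:
E_4 = -13.6057 × 7² / 4² = -41.667456 eV
E_3 = -13.6057 × 7² / 3² = -74.075478 eV
|ΔE| = |E_3 - E_4| = 32.408022 eV

Convert to Joules: E = 32.408022 eV × (1.602177 × 10⁻¹⁹ J/eV) = 5.192339e-18 J

Using E = hf:
f = E/h = 5.192339e-18 J / (6.62607 × 10⁻³⁴ J·s)
f = 7.8362e+15 Hz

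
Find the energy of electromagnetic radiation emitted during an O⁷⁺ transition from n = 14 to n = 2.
213.2485 eV

The energy levels are E_n = -13.6057 Z² eV / n².

Energy at n = 14: E_14 = -13.6057 × 8² / 14² = -4.4426776 eV
Energy at n = 2: E_2 = -13.6057 × 8² / 2² = -217.6912000 eV

For emission (electron falling to lower state), the photon energy is:
E_photon = E_14 - E_2 = |-4.4426776 - (-217.6912000)|
E_photon = 213.2485 eV

This energy is carried away by the emitted photon.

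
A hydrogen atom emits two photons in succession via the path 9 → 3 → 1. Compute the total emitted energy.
13.438 eV

The energy levels of hydrogen are E_n = -13.6057 / n² eV.

First transition (9 → 3):
ΔE₁ = |E_3 - E_9|
ΔE₁ = |-1.511744444 - (-0.167971605)| = 1.343773 eV

Second transition (3 → 1):
ΔE₂ = |E_1 - E_3|
ΔE₂ = |-13.605700000 - (-1.511744444)| = 12.093956 eV

Total energy released:
E_total = ΔE₁ + ΔE₂ = 1.343773 + 12.093956 = 13.438 eV

Note: This equals the direct transition 9 → 1: 13.438 eV ✓
Energy is conserved regardless of the path taken.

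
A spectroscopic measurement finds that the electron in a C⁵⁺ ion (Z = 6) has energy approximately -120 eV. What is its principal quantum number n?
n = 2

The exact energy levels follow E_n = -13.6057 Z² / n² eV with Z = 6.

The measured value (-120 eV) is reported to only 2 significant figures, so we must test candidate n values and see which one matches to that precision.

Candidate energies:
  n = 1:  E = -13.6057 × 6² / 1² = -489.80520 eV
  n = 2:  E = -13.6057 × 6² / 2² = -122.45130 eV  ← matches
  n = 3:  E = -13.6057 × 6² / 3² = -54.42280 eV
  n = 4:  E = -13.6057 × 6² / 4² = -30.61283 eV

Checking against the measurement of -120 eV (2 sig figs), only n = 2 agrees:
E_2 = -122.45130 eV, which rounds to -120 eV ✓

Therefore n = 2.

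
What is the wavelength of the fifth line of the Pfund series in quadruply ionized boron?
121.502018 nm

The lines of a series are numbered from the longest wavelength (smallest ΔE) outward; the fifth line is the transition from n = n_f + 5 to n_f.
The Pfund series has all transitions ending at n_f = 5.

For B⁴⁺ (Z = 5), the fifth line (ε-line) is the jump from n = 10 to n = 5:
E_10 = -13.6057 × 5² / 10² = -3.401425000 eV
E_5 = -13.6057 × 5² / 5² = -13.605700000 eV
ΔE = E_10 - E_5 = 10.204275000 eV

λ = hc/E = 1239.84 eV·nm / 10.204275000 eV
λ = 121.502018 nm

This is the ε-line of the Pfund series in B⁴⁺.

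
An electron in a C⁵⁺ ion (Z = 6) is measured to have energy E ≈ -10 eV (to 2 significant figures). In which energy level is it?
n = 7

The exact energy levels follow E_n = -13.6057 Z² / n² eV with Z = 6.

The measured value (-10 eV) is reported to only 2 significant figures, so we must test candidate n values and see which one matches to that precision.

Candidate energies:
  n = 5:  E = -13.6057 × 6² / 5² = -19.59221 eV
  n = 6:  E = -13.6057 × 6² / 6² = -13.60570 eV
  n = 7:  E = -13.6057 × 6² / 7² = -9.99602 eV  ← matches
  n = 8:  E = -13.6057 × 6² / 8² = -7.65321 eV
  n = 9:  E = -13.6057 × 6² / 9² = -6.04698 eV

Checking against the measurement of -10 eV (2 sig figs), only n = 7 agrees:
E_7 = -9.99602 eV, which rounds to -10 eV ✓

Therefore n = 7.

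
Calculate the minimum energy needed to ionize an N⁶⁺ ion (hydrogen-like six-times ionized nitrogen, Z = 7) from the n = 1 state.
666.68 eV

The ionization energy is the energy needed to remove the electron completely (n → ∞).

For a hydrogen-like ion with Z = 7, E_n = -13.6057 Z² / n² eV.

At n = 1: E_1 = -13.6057 × 7² / 1² = -666.67930 eV
At n = ∞: E_∞ = 0 eV

Ionization energy = E_∞ - E_1 = 0 - (-666.67930) = 666.67930 eV
Ionization energy ≈ 666.68 eV

This is also called the binding energy of the electron in state n = 1.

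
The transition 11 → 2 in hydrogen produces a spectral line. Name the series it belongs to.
Balmer series

The spectral series in hydrogen are named based on the final (lower) energy level:
- Lyman series: n_final = 1 (ultraviolet)
- Balmer series: n_final = 2 (visible/near-UV)
- Paschen series: n_final = 3 (infrared)
- Brackett series: n_final = 4 (infrared)
- Pfund series: n_final = 5 (far infrared)

Since this transition ends at n = 2, it belongs to the Balmer series.

For reference, this 11 → 2 line has photon energy
ΔE = 13.6057 eV × (1/2² - 1/11²) = 3.288981198 eV,
corresponding to wavelength λ = hc/ΔE = 1239.84 eV·nm / 3.288981198 eV = 376.96780 nm in the visible/near-UV region.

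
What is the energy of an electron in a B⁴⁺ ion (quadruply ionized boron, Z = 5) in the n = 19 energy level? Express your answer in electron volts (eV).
-0.942 eV

The energy levels of a hydrogen-like atom are given by:
E_n = -13.6057 Z² / n² eV  (with Z = 5 for B⁴⁺)

For n = 19:
E_19 = -13.6057 × 5² / 19²
E_19 = -13.6057 × 25 / 361
E_19 = -0.942 eV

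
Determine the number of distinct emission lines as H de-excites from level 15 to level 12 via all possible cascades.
6

The electron can occupy levels n = 12, 13, ..., 15 during de-excitation — that is m = 15 - 12 + 1 = 4 distinct levels.

The number of distinct spectral lines equals the number of ways to choose 2 of these m levels (each pair gives one possible emission transition):

Number of lines = m(m-1)/2 = 4×3/2 = 6

These correspond to all possible transitions between the 4 levels:
15 → 14, 15 → 13, 15 → 12, 14 → 13, 14 → 12, 13 → 12

Each transition produces a photon with a unique energy (and thus wavelength). This count does not depend on Z.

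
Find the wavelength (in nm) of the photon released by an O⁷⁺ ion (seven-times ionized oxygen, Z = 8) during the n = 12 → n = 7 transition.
105.75 nm

First, find the transition energy using E_n = -13.6057 Z² / n² eV:
E_12 = -13.6057 × 8² / 12² = -6.04698 eV
E_7 = -13.6057 × 8² / 7² = -17.77071 eV

Photon energy: |ΔE| = |E_7 - E_12| = 11.72373 eV

Convert to wavelength using E = hc/λ with hc = 1239.84 eV·nm:
λ = hc/E = 1239.84 eV·nm / 11.72373 eV
λ = 105.75 nm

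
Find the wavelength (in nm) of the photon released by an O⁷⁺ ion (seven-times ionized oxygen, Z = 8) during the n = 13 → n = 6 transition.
65.133 nm

First, find the transition energy using E_n = -13.6057 Z² / n² eV:
E_13 = -13.6057 × 8² / 13² = -5.15245 eV
E_6 = -13.6057 × 8² / 6² = -24.18791 eV

Photon energy: |ΔE| = |E_6 - E_13| = 19.03546 eV

Convert to wavelength using E = hc/λ with hc = 1239.84 eV·nm:
λ = hc/E = 1239.84 eV·nm / 19.03546 eV
λ = 65.133 nm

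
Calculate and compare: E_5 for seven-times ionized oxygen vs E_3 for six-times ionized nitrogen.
N⁶⁺ at n = 3 (E = -74.075478 eV)

Using E_n = -13.6057 Z² / n² eV:

O⁷⁺ (Z = 8) at n = 5:
E = -13.6057 × 8² / 5² = -13.6057 × 64 / 25 = -34.830592000 eV

N⁶⁺ (Z = 7) at n = 3:
E = -13.6057 × 7² / 3² = -13.6057 × 49 / 9 = -74.075477778 eV

Since -74.075477778 eV < -34.830592000 eV,
N⁶⁺ at n = 3 is more tightly bound (requires more energy to ionize).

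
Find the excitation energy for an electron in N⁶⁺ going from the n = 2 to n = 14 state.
163.268400 eV

The energy levels of a hydrogen-like atom are E_n = -13.6057 Z² eV / n².

Energy at n = 2: E_2 = -13.6057 × 7² / 2² = -166.669825000 eV
Energy at n = 14: E_14 = -13.6057 × 7² / 14² = -3.401425000 eV

The excitation energy is the difference:
ΔE = E_14 - E_2
ΔE = -3.401425000 - (-166.669825000)
ΔE = 163.268400 eV

Since this is positive, energy must be absorbed (photon absorption).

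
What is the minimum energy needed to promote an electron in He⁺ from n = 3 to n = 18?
5.879006 eV

The energy levels of a hydrogen-like atom are E_n = -13.6057 Z² eV / n².

Energy at n = 3: E_3 = -13.6057 × 2² / 3² = -6.046977778 eV
Energy at n = 18: E_18 = -13.6057 × 2² / 18² = -0.167971605 eV

The excitation energy is the difference:
ΔE = E_18 - E_3
ΔE = -0.167971605 - (-6.046977778)
ΔE = 5.879006 eV

Since this is positive, energy must be absorbed (photon absorption).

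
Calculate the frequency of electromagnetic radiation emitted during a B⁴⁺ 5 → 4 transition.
1.851e+15 Hz

First, find the transition energy:
E_5 = -13.6057 × 5² / 5² = -13.60570000 eV
E_4 = -13.6057 × 5² / 4² = -21.25890625 eV
|ΔE| = |E_4 - E_5| = 7.65320625 eV

Convert to Joules: E = 7.65320625 eV × (1.602177 × 10⁻¹⁹ J/eV) = 1.22618e-18 J

Using E = hf:
f = E/h = 1.22618e-18 J / (6.62607 × 10⁻³⁴ J·s)
f = 1.851e+15 Hz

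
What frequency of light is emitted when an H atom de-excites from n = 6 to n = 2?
7.311e+14 Hz

First, find the transition energy:
E_6 = -13.6057 / 6² = -0.377936 eV
E_2 = -13.6057 / 2² = -3.401425 eV
|ΔE| = |E_2 - E_6| = 3.023489 eV

Convert to Joules: E = 3.023489 eV × (1.602177 × 10⁻¹⁹ J/eV) = 4.84416e-19 J

Using E = hf:
f = E/h = 4.84416e-19 J / (6.62607 × 10⁻³⁴ J·s)
f = 7.311e+14 Hz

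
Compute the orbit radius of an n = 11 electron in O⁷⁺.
0.8004 nm (or 8.0038 Å)

The Bohr radius formula is:
r_n = n² a₀ / Z

where a₀ = 0.0529177 nm is the Bohr radius.

For O⁷⁺ (Z = 8) at n = 11:
r_11 = 11² × 0.0529177 nm / 8
r_11 = 121 × 0.0529177 nm / 8
r_11 = 6.40304 nm / 8
r_11 = 0.8004 nm

The electron orbits at approximately 0.8004 nm from the nucleus.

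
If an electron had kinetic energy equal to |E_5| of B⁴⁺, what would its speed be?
2.18769e+06 m/s (or 0.730% of c)

The binding energy at n = 5 for B⁴⁺ is:
E_5 = -13.6057 × 5²/5² = -13.6057000 eV
|E_5| = 13.6057000 eV

Convert to Joules:
KE = 13.6057000 eV × (1.602177 × 10⁻¹⁹ J/eV) = 2.1798740e-18 J

Using KE = ½mv²:
v = √(2·KE/m_e)
v = √(2 × 2.1798740e-18 J / 9.10938 × 10⁻³¹ kg)
v = 2.18769e+06 m/s

This is approximately 0.730% the speed of light.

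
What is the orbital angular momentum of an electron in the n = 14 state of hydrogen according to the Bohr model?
1.47640e-33 J·s (or 14ℏ)

In the Bohr model, angular momentum is quantized:
L = nℏ

where ℏ = h/(2π) = 1.0545718e-34 J·s

For n = 14:
L = 14 × 1.0545718e-34 J·s
L = 1.47640e-33 J·s

This can also be written as L = 14ℏ.
The angular momentum is an integer multiple of the reduced Planck constant.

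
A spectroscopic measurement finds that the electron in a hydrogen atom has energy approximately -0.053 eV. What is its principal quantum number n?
n = 16

The exact energy levels follow E_n = -13.6057 eV / n².

The measured value (-0.053 eV) is reported to only 2 significant figures, so we must test candidate n values and see which one matches to that precision.

Candidate energies:
  n = 14:  E = -13.6057/14² = -0.06942 eV
  n = 15:  E = -13.6057/15² = -0.06047 eV
  n = 16:  E = -13.6057/16² = -0.05315 eV  ← matches
  n = 17:  E = -13.6057/17² = -0.04708 eV
  n = 18:  E = -13.6057/18² = -0.04199 eV

Checking against the measurement of -0.053 eV (2 sig figs), only n = 16 agrees:
E_16 = -0.05315 eV, which rounds to -0.053 eV ✓

Therefore n = 16.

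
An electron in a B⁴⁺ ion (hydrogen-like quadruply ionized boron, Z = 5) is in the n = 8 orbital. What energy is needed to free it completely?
5.31473 eV

The ionization energy is the energy needed to remove the electron completely (n → ∞).

For a hydrogen-like ion with Z = 5, E_n = -13.6057 Z² / n² eV.

At n = 8: E_8 = -13.6057 × 5² / 8² = -5.31472656 eV
At n = ∞: E_∞ = 0 eV

Ionization energy = E_∞ - E_8 = 0 - (-5.31472656) = 5.31472656 eV
Ionization energy ≈ 5.31473 eV

This is also called the binding energy of the electron in state n = 8.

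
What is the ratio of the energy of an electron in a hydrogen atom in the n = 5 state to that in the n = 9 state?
3.24000

Using E_n = -13.6057 Z² / n² eV with Z = 1:

E_5 = -13.6057 / 5² = -13.6057 / 25 = -0.54422800000 eV
E_9 = -13.6057 / 9² = -13.6057 / 81 = -0.16797160494 eV

The ratio is:
E_5/E_9 = (-0.54422800000) / (-0.16797160494)
E_5/E_9 = (-13.6057/25) / (-13.6057/81)
E_5/E_9 = 81/25
E_5/E_9 = 3.24000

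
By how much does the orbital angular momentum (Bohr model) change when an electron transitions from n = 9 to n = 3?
6.3274e-34 J·s (or 6ℏ)

In the Bohr model, L_n = nℏ where ℏ = 1.054572e-34 J·s.

L_9 = 9ℏ = 9.491148e-34 J·s
L_3 = 3ℏ = 3.163716e-34 J·s

ΔL = L_9 - L_3 = (9 - 3)ℏ = 6ℏ
ΔL = 6 × 1.054572e-34 J·s = 6.3274e-34 J·s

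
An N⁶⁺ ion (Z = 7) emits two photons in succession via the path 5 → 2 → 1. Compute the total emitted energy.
640.01213 eV

The energy levels of N⁶⁺ are E_n = -13.6057 × 7² / n² eV.

First transition (5 → 2):
ΔE₁ = |E_2 - E_5|
ΔE₁ = |-166.66982500000 - (-26.66717200000)| = 140.00265300 eV

Second transition (2 → 1):
ΔE₂ = |E_1 - E_2|
ΔE₂ = |-666.67930000000 - (-166.66982500000)| = 500.00947500 eV

Total energy released:
E_total = ΔE₁ + ΔE₂ = 140.00265300 + 500.00947500 = 640.01213 eV

Note: This equals the direct transition 5 → 1: 640.01213 eV ✓
Energy is conserved regardless of the path taken.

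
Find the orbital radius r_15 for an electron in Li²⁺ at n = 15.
3.968829 nm (or 39.688291 Å)

The Bohr radius formula is:
r_n = n² a₀ / Z

where a₀ = 0.052917721 nm is the Bohr radius.

For Li²⁺ (Z = 3) at n = 15:
r_15 = 15² × 0.052917721 nm / 3
r_15 = 225 × 0.052917721 nm / 3
r_15 = 11.9064872 nm / 3
r_15 = 3.968829 nm

The electron orbits at approximately 3.968829 nm from the nucleus.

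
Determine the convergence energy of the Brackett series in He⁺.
3.401425 eV

The series limit corresponds to the transition from n = ∞ to n = 4.
This is the highest energy (shortest wavelength) transition in the Brackett series.

E_∞ = 0 eV
E_4 = -13.6057 × 2² / 4² = -3.401425 eV

Energy at series limit:
ΔE = E_∞ - E_4 = 0 - (-3.401425) = 3.401425 eV

This energy equals the ionization energy from the n = 4 state of He⁺.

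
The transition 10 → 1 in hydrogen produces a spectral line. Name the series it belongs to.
Lyman series

The spectral series in hydrogen are named based on the final (lower) energy level:
- Lyman series: n_final = 1 (ultraviolet)
- Balmer series: n_final = 2 (visible/near-UV)
- Paschen series: n_final = 3 (infrared)
- Brackett series: n_final = 4 (infrared)
- Pfund series: n_final = 5 (far infrared)

Since this transition ends at n = 1, it belongs to the Lyman series.

For reference, this 10 → 1 line has photon energy
ΔE = 13.6057 eV × (1/1² - 1/10²) = 13.4696430 eV,
corresponding to wavelength λ = hc/ΔE = 1239.84 eV·nm / 13.4696430 eV = 92.04698 nm in the ultraviolet region.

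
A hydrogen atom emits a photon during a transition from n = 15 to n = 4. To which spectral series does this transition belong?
Brackett series

The spectral series in hydrogen are named based on the final (lower) energy level:
- Lyman series: n_final = 1 (ultraviolet)
- Balmer series: n_final = 2 (visible/near-UV)
- Paschen series: n_final = 3 (infrared)
- Brackett series: n_final = 4 (infrared)
- Pfund series: n_final = 5 (far infrared)

Since this transition ends at n = 4, it belongs to the Brackett series.

For reference, this 15 → 4 line has photon energy
ΔE = 13.6057 eV × (1/4² - 1/15²) = 0.78988647222 eV,
corresponding to wavelength λ = hc/ΔE = 1239.84 eV·nm / 0.78988647222 eV = 1569.64329 nm in the infrared region.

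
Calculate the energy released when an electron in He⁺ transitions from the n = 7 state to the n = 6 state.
0.40108 eV

The energy levels are E_n = -13.6057 Z² eV / n².

Energy at n = 7: E_7 = -13.6057 × 2² / 7² = -1.11066939 eV
Energy at n = 6: E_6 = -13.6057 × 2² / 6² = -1.51174444 eV

For emission (electron falling to lower state), the photon energy is:
E_photon = E_7 - E_6 = |-1.11066939 - (-1.51174444)|
E_photon = 0.40108 eV

This energy is carried away by the emitted photon.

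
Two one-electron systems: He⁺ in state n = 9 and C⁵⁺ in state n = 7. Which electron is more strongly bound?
C⁵⁺ at n = 7 (E = -9.996 eV)

Using E_n = -13.6057 Z² / n² eV:

He⁺ (Z = 2) at n = 9:
E = -13.6057 × 2² / 9² = -13.6057 × 4 / 81 = -0.671886 eV

C⁵⁺ (Z = 6) at n = 7:
E = -13.6057 × 6² / 7² = -13.6057 × 36 / 49 = -9.996024 eV

Since -9.996024 eV < -0.671886 eV,
C⁵⁺ at n = 7 is more tightly bound (requires more energy to ionize).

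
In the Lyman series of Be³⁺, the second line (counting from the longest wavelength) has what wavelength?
6.4073 nm

The lines of a series are numbered from the longest wavelength (smallest ΔE) outward; the second line is the transition from n = n_f + 2 to n_f.
The Lyman series has all transitions ending at n_f = 1.

For Be³⁺ (Z = 4), the second line (β-line) is the jump from n = 3 to n = 1:
E_3 = -13.6057 × 4² / 3² = -24.187911 eV
E_1 = -13.6057 × 4² / 1² = -217.691200 eV
ΔE = E_3 - E_1 = 193.503289 eV

λ = hc/E = 1239.84 eV·nm / 193.503289 eV
λ = 6.4073 nm

This is the β-line of the Lyman series in Be³⁺.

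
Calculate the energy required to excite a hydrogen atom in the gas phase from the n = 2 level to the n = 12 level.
3.3069 eV

The energy levels of a hydrogen-like atom are E_n = -13.6057 eV / n².

Energy at n = 2: E_2 = -13.6057 / 2² = -3.4014250 eV
Energy at n = 12: E_12 = -13.6057 / 12² = -0.0944840 eV

The excitation energy is the difference:
ΔE = E_12 - E_2
ΔE = -0.0944840 - (-3.4014250)
ΔE = 3.3069 eV

Since this is positive, energy must be absorbed (photon absorption).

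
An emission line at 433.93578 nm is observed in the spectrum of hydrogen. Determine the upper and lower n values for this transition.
n = 5 → n = 2

First, find the photon energy from the wavelength (hc = 1239.84 eV·nm):
E = hc/λ = 1239.84 eV·nm / 433.93578 nm = 2.8571970 eV

The energy levels of hydrogen satisfy E_n = -13.6057 / n² eV, so an emission n_i → n_f releases
ΔE = 13.6057 × (1/n_f² − 1/n_i²) eV.

Setting ΔE equal to the photon energy:
1/n_f² − 1/n_i² = 2.8571970 / 13.6057 = 0.21000000

Since 1/n_i² must be positive, we need 1/n_f² > 0.21000000, i.e. n_f ≤ 2. For each allowed n_f, solve n_i = (1/n_f² − 0.21000000)^(−1/2) and check whether it is a whole number:
  n_f = 1: 1/n_i² = 1.00000000 − 0.21000000 = 0.79000000 → n_i = 1.125  (not an integer) ✗
  n_f = 2: 1/n_i² = 0.25000000 − 0.21000000 = 0.04000000 → n_i = 5.000  → integer, n_i = 5 ✓

Only n_f = 2 gives an integer upper level, n_i = 5.

The transition is from n = 5 to n = 2 (emission).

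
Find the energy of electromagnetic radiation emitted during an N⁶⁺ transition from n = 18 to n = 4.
39.60980 eV

The energy levels are E_n = -13.6057 Z² eV / n².

Energy at n = 18: E_18 = -13.6057 × 7² / 18² = -2.05765216 eV
Energy at n = 4: E_4 = -13.6057 × 7² / 4² = -41.66745625 eV

For emission (electron falling to lower state), the photon energy is:
E_photon = E_18 - E_4 = |-2.05765216 - (-41.66745625)|
E_photon = 39.60980 eV

This energy is carried away by the emitted photon.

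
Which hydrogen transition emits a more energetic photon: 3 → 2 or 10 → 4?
3 → 2

Calculate the energy for each transition:

Transition 3 → 2:
ΔE₁ = |E_2 - E_3| = |-13.6057/2² - (-13.6057/3²)|
ΔE₁ = |-3.40142500000 - (-1.51174444444)| = 1.88968056 eV

Transition 10 → 4:
ΔE₂ = |E_4 - E_10| = |-13.6057/4² - (-13.6057/10²)|
ΔE₂ = |-0.85035625000 - (-0.13605700000)| = 0.71429925 eV

Since 1.88968056 eV > 0.71429925 eV, the transition 3 → 2 emits the more energetic photon.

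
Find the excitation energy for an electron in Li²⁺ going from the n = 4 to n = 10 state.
6.42869 eV

The energy levels of a hydrogen-like atom are E_n = -13.6057 Z² eV / n².

Energy at n = 4: E_4 = -13.6057 × 3² / 4² = -7.65320625 eV
Energy at n = 10: E_10 = -13.6057 × 3² / 10² = -1.22451300 eV

The excitation energy is the difference:
ΔE = E_10 - E_4
ΔE = -1.22451300 - (-7.65320625)
ΔE = 6.42869 eV

Since this is positive, energy must be absorbed (photon absorption).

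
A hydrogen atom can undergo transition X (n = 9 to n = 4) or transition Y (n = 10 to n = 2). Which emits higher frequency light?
10 → 2

Calculate the energy for each transition:

Transition 9 → 4:
ΔE₁ = |E_4 - E_9| = |-13.6057/4² - (-13.6057/9²)|
ΔE₁ = |-0.85035625 - (-0.16797160)| = 0.68238 eV

Transition 10 → 2:
ΔE₂ = |E_2 - E_10| = |-13.6057/2² - (-13.6057/10²)|
ΔE₂ = |-3.40142500 - (-0.13605700)| = 3.26537 eV

Since 3.26537 eV > 0.68238 eV, the transition 10 → 2 emits the more energetic photon.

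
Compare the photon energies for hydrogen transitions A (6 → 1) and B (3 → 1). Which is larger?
6 → 1

Calculate the energy for each transition:

Transition 6 → 1:
ΔE₁ = |E_1 - E_6| = |-13.6057/1² - (-13.6057/6²)|
ΔE₁ = |-13.605700000000 - (-0.377936111111)| = 13.227763889 eV

Transition 3 → 1:
ΔE₂ = |E_1 - E_3| = |-13.6057/1² - (-13.6057/3²)|
ΔE₂ = |-13.605700000000 - (-1.511744444444)| = 12.093955556 eV

Since 13.227763889 eV > 12.093955556 eV, the transition 6 → 1 emits the more energetic photon.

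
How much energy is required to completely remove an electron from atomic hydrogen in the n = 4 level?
0.85 eV

The ionization energy is the energy needed to remove the electron completely (n → ∞).

For hydrogen, E_n = -13.6057 eV / n².

At n = 4: E_4 = -13.6057 / 4² = -0.85036 eV
At n = ∞: E_∞ = 0 eV

Ionization energy = E_∞ - E_4 = 0 - (-0.85036) = 0.85036 eV
Ionization energy ≈ 0.85 eV

This is also called the binding energy of the electron in state n = 4.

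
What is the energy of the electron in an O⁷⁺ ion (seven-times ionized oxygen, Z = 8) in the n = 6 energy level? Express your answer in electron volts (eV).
-24.187911 eV

The energy levels of a hydrogen-like atom are given by:
E_n = -13.6057 Z² / n² eV  (with Z = 8 for O⁷⁺)

For n = 6:
E_6 = -13.6057 × 8² / 6²
E_6 = -13.6057 × 64 / 36
E_6 = -24.187911 eV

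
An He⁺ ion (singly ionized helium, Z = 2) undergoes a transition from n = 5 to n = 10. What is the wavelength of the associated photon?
759.38761 nm

First, find the transition energy using E_n = -13.6057 Z² / n² eV:
E_5 = -13.6057 × 2² / 5² = -2.176912000 eV
E_10 = -13.6057 × 2² / 10² = -0.544228000 eV

Photon energy: |ΔE| = |E_10 - E_5| = 1.632684000 eV

Convert to wavelength using E = hc/λ with hc = 1239.84 eV·nm:
λ = hc/E = 1239.84 eV·nm / 1.632684000 eV
λ = 759.38761 nm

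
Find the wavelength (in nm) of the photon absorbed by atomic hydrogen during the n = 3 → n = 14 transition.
859.611 nm

First, find the transition energy using E_n = -13.6057 / n² eV:
E_3 = -13.6057 / 3² = -1.5117444 eV
E_14 = -13.6057 / 14² = -0.0694168 eV

Photon energy: |ΔE| = |E_14 - E_3| = 1.4423276 eV

Convert to wavelength using E = hc/λ with hc = 1239.84 eV·nm:
λ = hc/E = 1239.84 eV·nm / 1.4423276 eV
λ = 859.611 nm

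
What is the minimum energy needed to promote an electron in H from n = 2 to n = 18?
3.359432 eV

The energy levels of a hydrogen-like atom are E_n = -13.6057 eV / n².

Energy at n = 2: E_2 = -13.6057 / 2² = -3.401425000 eV
Energy at n = 18: E_18 = -13.6057 / 18² = -0.041992901 eV

The excitation energy is the difference:
ΔE = E_18 - E_2
ΔE = -0.041992901 - (-3.401425000)
ΔE = 3.359432 eV

Since this is positive, energy must be absorbed (photon absorption).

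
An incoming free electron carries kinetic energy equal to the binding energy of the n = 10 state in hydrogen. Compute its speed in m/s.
2.19e+05 m/s (or 0.072974% of c)

The binding energy at n = 10 for hydrogen is:
E_10 = -13.6057/10² = -0.13605700 eV
|E_10| = 0.13605700 eV

Convert to Joules:
KE = 0.13605700 eV × (1.602177 × 10⁻¹⁹ J/eV) = 2.1799e-20 J

Using KE = ½mv²:
v = √(2·KE/m_e)
v = √(2 × 2.1799e-20 J / 9.10938 × 10⁻³¹ kg)
v = 2.19e+05 m/s

This is approximately 0.072974% the speed of light.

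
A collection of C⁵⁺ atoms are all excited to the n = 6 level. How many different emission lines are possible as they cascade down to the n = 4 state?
3

The electron can occupy levels n = 4, 5, ..., 6 during de-excitation — that is m = 6 - 4 + 1 = 3 distinct levels.

The number of distinct spectral lines equals the number of ways to choose 2 of these m levels (each pair gives one possible emission transition):

Number of lines = m(m-1)/2 = 3×2/2 = 3

These correspond to all possible transitions between the 3 levels:
6 → 5, 6 → 4, 5 → 4

Each transition produces a photon with a unique energy (and thus wavelength). This count does not depend on Z.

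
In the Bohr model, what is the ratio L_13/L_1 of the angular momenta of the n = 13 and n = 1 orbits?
13.000000

In the Bohr model, L_n = nℏ, so the ratio is purely the ratio of quantum numbers:

L_13/L_1 = 13ℏ / 1ℏ = 13/1 = 13.000000

The angular momentum scales linearly with n.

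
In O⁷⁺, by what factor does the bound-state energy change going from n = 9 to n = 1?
81.000000

Using E_n = -13.6057 Z² / n² eV with Z = 8:

E_1 = -13.6057 × 8² / 1² = -870.7648 / 1 = -870.764800000000 eV
E_9 = -13.6057 × 8² / 9² = -870.7648 / 81 = -10.750182716049 eV

The ratio is:
E_1/E_9 = (-870.764800000000) / (-10.750182716049)
E_1/E_9 = (-870.7648/1) / (-870.7648/81)
E_1/E_9 = 81/1
E_1/E_9 = 81.000000
(Note: the Z² factors cancel in the ratio.)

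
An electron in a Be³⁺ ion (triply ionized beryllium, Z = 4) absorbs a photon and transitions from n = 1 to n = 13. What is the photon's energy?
216.40309 eV

The energy levels of a hydrogen-like atom are E_n = -13.6057 Z² eV / n².

Energy at n = 1: E_1 = -13.6057 × 4² / 1² = -217.69120000 eV
Energy at n = 13: E_13 = -13.6057 × 4² / 13² = -1.28811361 eV

The excitation energy is the difference:
ΔE = E_13 - E_1
ΔE = -1.28811361 - (-217.69120000)
ΔE = 216.40309 eV

Since this is positive, energy must be absorbed (photon absorption).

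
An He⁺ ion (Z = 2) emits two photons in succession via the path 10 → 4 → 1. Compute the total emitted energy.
53.879 eV

The energy levels of He⁺ are E_n = -13.6057 × 2² / n² eV.

First transition (10 → 4):
ΔE₁ = |E_4 - E_10|
ΔE₁ = |-3.401425000 - (-0.544228000)| = 2.857197 eV

Second transition (4 → 1):
ΔE₂ = |E_1 - E_4|
ΔE₂ = |-54.422800000 - (-3.401425000)| = 51.021375 eV

Total energy released:
E_total = ΔE₁ + ΔE₂ = 2.857197 + 51.021375 = 53.879 eV

Note: This equals the direct transition 10 → 1: 53.879 eV ✓
Energy is conserved regardless of the path taken.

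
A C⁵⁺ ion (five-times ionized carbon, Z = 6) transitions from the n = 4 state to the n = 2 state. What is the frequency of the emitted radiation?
2.221e+16 Hz

First, find the transition energy:
E_4 = -13.6057 × 6² / 4² = -30.61283 eV
E_2 = -13.6057 × 6² / 2² = -122.45130 eV
|ΔE| = |E_2 - E_4| = 91.83847 eV

Convert to Joules: E = 91.83847 eV × (1.602177 × 10⁻¹⁹ J/eV) = 1.47141e-17 J

Using E = hf:
f = E/h = 1.47141e-17 J / (6.62607 × 10⁻³⁴ J·s)
f = 2.221e+16 Hz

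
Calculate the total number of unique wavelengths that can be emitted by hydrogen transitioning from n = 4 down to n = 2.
3

The electron can occupy levels n = 2, 3, ..., 4 during de-excitation — that is m = 4 - 2 + 1 = 3 distinct levels.

The number of distinct spectral lines equals the number of ways to choose 2 of these m levels (each pair gives one possible emission transition):

Number of lines = m(m-1)/2 = 3×2/2 = 3

These correspond to all possible transitions between the 3 levels:
4 → 3, 4 → 2, 3 → 2

Each transition produces a photon with a unique energy (and thus wavelength). This count does not depend on Z.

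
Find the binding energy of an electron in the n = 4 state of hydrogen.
0.850356 eV

The ionization energy is the energy needed to remove the electron completely (n → ∞).

For hydrogen, E_n = -13.6057 eV / n².

At n = 4: E_4 = -13.6057 / 4² = -0.850356250 eV
At n = ∞: E_∞ = 0 eV

Ionization energy = E_∞ - E_4 = 0 - (-0.850356250) = 0.850356250 eV
Ionization energy ≈ 0.850356 eV

This is also called the binding energy of the electron in state n = 4.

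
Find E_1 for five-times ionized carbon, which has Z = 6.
-489.805 eV

For hydrogen-like ions, the energy levels scale with Z²:
E_n = -13.6057 Z² / n² eV

For C⁵⁺ (Z = 6) at n = 1:
E_1 = -13.6057 × 6² / 1²
E_1 = -13.6057 × 36 / 1
E_1 = -489.8052 / 1
E_1 = -489.805 eV

The energy is 36 times more negative than hydrogen at the same n due to the stronger nuclear charge.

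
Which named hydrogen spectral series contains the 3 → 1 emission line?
Lyman series

The spectral series in hydrogen are named based on the final (lower) energy level:
- Lyman series: n_final = 1 (ultraviolet)
- Balmer series: n_final = 2 (visible/near-UV)
- Paschen series: n_final = 3 (infrared)
- Brackett series: n_final = 4 (infrared)
- Pfund series: n_final = 5 (far infrared)

Since this transition ends at n = 1, it belongs to the Lyman series.

For reference, this 3 → 1 line has photon energy
ΔE = 13.6057 eV × (1/1² - 1/3²) = 12.0939556 eV,
corresponding to wavelength λ = hc/ΔE = 1239.84 eV·nm / 12.0939556 eV = 102.5173 nm in the ultraviolet region.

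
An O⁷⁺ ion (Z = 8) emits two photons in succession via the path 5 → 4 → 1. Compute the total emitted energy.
835.934208 eV

The energy levels of O⁷⁺ are E_n = -13.6057 × 8² / n² eV.

First transition (5 → 4):
ΔE₁ = |E_4 - E_5|
ΔE₁ = |-54.422800000000 - (-34.830592000000)| = 19.592208000 eV

Second transition (4 → 1):
ΔE₂ = |E_1 - E_4|
ΔE₂ = |-870.764800000000 - (-54.422800000000)| = 816.342000000 eV

Total energy released:
E_total = ΔE₁ + ΔE₂ = 19.592208000 + 816.342000000 = 835.934208 eV

Note: This equals the direct transition 5 → 1: 835.934208 eV ✓
Energy is conserved regardless of the path taken.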